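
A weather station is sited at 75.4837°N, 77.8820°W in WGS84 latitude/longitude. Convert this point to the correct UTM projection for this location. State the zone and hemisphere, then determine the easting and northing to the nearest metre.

Longitude -77.8820° lies in the 6° band [-78°, -72°), giving zone 18; latitude is north of the equator, so 18N.
Zone 18 central meridian λ₀ = 6×18 − 183 = -75°; Δλ = -2.8820°.
Transverse Mercator on WGS84 with k₀ = 0.9996 gives E = 419392.582 m, N = 8379539.208 m.

Zone 18N: E 419393 m, N 8379539 m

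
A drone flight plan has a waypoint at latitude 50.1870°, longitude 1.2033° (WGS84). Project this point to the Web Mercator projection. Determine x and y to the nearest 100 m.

Web Mercator is spherical with R = a = 6378137 m.
x = R·λ = 6378137 × 0.021001547 = 133950.743 m.
y = R·ln tan(π/4 + φ/2) = 6378137 × 1.015770616 = 6478724.151 m.

x 134000 m, y 6478700 m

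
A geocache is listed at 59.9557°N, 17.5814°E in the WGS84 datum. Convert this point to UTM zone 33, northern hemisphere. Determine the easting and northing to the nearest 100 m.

Zone 33 central meridian λ₀ = 6×33 − 183 = 15°; Δλ = +2.5814°.
Transverse Mercator on WGS84 with k₀ = 0.9996 gives E = 644152.647 m, N = 6649289.339 m.

E 644200 m, N 6649300 m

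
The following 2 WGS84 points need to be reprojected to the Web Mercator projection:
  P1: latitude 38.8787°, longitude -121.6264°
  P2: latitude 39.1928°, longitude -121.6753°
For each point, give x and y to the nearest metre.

Web Mercator: x = R·λ, y = R·ln tan(π/4+φ/2), R = 6378137 m.
P1 (38.8787°, -121.6264°) → (-13539388.915, 4704311.252) m.
P2 (39.1928°, -121.6753°) → (-13544832.438, 4749326.266) m.

P1: x -13539389 m, y 4704311 m; P2: x -13544832 m, y 4749326 m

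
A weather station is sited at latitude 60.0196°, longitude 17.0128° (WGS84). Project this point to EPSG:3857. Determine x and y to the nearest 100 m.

Web Mercator is spherical with R = a = 6378137 m.
x = R·λ = 6378137 × 0.296929375 = 1893856.233 m.
y = R·ln tan(π/4 + φ/2) = 6378137 × 1.317642269 = 8404102.907 m.

x 1893900 m, y 8404100 m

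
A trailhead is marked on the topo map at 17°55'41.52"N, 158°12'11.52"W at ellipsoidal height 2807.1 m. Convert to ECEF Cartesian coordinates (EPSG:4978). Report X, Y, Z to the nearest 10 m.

WGS84: a = 6378137 m, e² = 0.006694380; N(φ) = a/√(1−e²sin²φ) = 6380160.897 m.
X = (N+h)·cosφ·cosλ = -5638848.515 m; Y = (N+h)·cosφ·sinλ = -2255013.190 m; Z = (N(1−e²)+h)·sinφ = 1951689.155 m.

X -5638850 m, Y -2255010 m, Z 1951690 m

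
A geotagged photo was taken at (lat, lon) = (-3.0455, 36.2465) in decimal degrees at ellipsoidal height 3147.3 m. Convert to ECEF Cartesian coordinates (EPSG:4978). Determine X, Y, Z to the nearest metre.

X 5139163 m, Y 3767707 m, Z -336766 m

WGS84: a = 6378137 m, e² = 0.006694380; N(φ) = a/√(1−e²sin²φ) = 6378197.262 m.
X = (N+h)·cosφ·cosλ = 5139162.863 m; Y = (N+h)·cosφ·sinλ = 3767707.423 m; Z = (N(1−e²)+h)·sinφ = -336765.798 m.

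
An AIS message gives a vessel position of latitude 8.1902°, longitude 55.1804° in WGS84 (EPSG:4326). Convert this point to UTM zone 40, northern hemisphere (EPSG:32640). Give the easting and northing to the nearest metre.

E 299543 m, N 905778 m

Zone 40 central meridian λ₀ = 6×40 − 183 = 57°; Δλ = -1.8196°.
Transverse Mercator on WGS84 with k₀ = 0.9996 gives E = 299543.044 m, N = 905778.425 m.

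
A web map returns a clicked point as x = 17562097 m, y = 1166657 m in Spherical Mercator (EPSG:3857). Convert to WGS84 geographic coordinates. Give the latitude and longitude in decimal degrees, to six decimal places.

lat 10.422301°, lon 157.763002°

R = 6378137 m. λ = x/R = 157.76300156°.
φ = 2·arctan(exp(y/R)) − 90° = 2·arctan(1.20071) − 90° = 10.42230103°.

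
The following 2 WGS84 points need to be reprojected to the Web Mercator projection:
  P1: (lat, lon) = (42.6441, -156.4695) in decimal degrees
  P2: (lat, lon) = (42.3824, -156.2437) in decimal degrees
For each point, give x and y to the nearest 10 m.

Web Mercator: x = R·λ, y = R·ln tan(π/4+φ/2), R = 6378137 m.
P1 (42.6441°, -156.4695°) → (-17418105.065, 5257956.182) m.
P2 (42.3824°, -156.2437°) → (-17392969.124, 5218434.345) m.

P1: x -17418110 m, y 5257960 m; P2: x -17392970 m, y 5218430 m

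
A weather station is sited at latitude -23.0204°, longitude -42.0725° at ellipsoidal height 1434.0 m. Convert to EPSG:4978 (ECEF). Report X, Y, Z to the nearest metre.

X 4360661 m, Y -3936359 m, Z -2479360 m

WGS84: a = 6378137 m, e² = 0.006694380; N(φ) = a/√(1−e²sin²φ) = 6381404.323 m.
X = (N+h)·cosφ·cosλ = 4360660.516 m; Y = (N+h)·cosφ·sinλ = -3936359.037 m; Z = (N(1−e²)+h)·sinφ = -2479359.538 m.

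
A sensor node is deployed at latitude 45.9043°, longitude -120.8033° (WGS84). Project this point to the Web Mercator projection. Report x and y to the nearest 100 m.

Web Mercator is spherical with R = a = 6378137 m.
x = R·λ = 6378137 × -2.108415332 = -13447761.842 m.
y = R·ln tan(π/4 + φ/2) = 6378137 × 0.903873101 = 5765026.469 m.

x -13447800 m, y 5765000 m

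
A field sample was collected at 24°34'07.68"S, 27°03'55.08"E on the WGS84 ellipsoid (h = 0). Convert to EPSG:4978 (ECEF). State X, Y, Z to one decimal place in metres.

WGS84: a = 6378137 m, e² = 0.006694380; N(φ) = a/√(1−e²sin²φ) = 6381830.944 m.
X = (N+h)·cosφ·cosλ = 5168428.326 m; Y = (N+h)·cosφ·sinλ = 2640869.796 m; Z = (N(1−e²)+h)·sinφ = -2635710.129 m.

X 5168428.3 m, Y 2640869.8 m, Z -2635710.1 m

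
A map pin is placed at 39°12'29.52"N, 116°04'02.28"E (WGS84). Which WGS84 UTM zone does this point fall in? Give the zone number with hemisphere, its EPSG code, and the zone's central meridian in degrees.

UTM zone = ⌊(λ + 180)/6⌋ + 1; 116.0673° ∈ [114°, 120°) → zone 50.
Hemisphere: N (φ ≥ 0).
Central meridian λ₀ = 6×50 − 183 = 117°.
EPSG code: 32650.

Zone 50N (EPSG:32650), central meridian 117°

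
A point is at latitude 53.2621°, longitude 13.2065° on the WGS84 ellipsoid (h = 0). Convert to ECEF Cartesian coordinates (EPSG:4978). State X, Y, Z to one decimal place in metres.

X 3722228.4 m, Y 873486.3 m, Z 5088044.4 m

WGS84: a = 6378137 m, e² = 0.006694380; N(φ) = a/√(1−e²sin²φ) = 6391891.806 m.
X = (N+h)·cosφ·cosλ = 3722228.413 m; Y = (N+h)·cosφ·sinλ = 873486.308 m; Z = (N(1−e²)+h)·sinφ = 5088044.368 m.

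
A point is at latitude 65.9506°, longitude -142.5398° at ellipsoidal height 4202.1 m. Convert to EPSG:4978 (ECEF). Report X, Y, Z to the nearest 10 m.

WGS84: a = 6378137 m, e² = 0.006694380; N(φ) = a/√(1−e²sin²φ) = 6396015.199 m.
X = (N+h)·cosφ·cosλ = -2070360.807 m; Y = (N+h)·cosφ·sinλ = -1586360.007 m; Z = (N(1−e²)+h)·sinφ = 5805542.234 m.

X -2070360 m, Y -1586360 m, Z 5805540 m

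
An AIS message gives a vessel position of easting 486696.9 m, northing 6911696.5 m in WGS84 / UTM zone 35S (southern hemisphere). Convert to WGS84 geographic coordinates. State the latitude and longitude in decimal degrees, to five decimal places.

Zone 35S: λ₀ = 27°, k₀ = 0.9996, false easting 500000 m, false northing 10000000 m.
Meridian distance M = (N − FN)/k₀ = -3089539.3 m.
Inverse transverse Mercator on WGS84 gives φ = -27.91960043°, λ = 26.86479965°.

lat -27.91960°, lon 26.86480°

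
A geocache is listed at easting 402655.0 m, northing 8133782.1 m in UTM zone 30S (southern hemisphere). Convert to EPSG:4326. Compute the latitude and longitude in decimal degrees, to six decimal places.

lat -16.877400°, lon -3.913900°

Zone 30S: λ₀ = -3°, k₀ = 0.9996, false easting 500000 m, false northing 10000000 m.
Meridian distance M = (N − FN)/k₀ = -1866964.7 m.
Inverse transverse Mercator on WGS84 gives φ = -16.87739998°, λ = -3.91390041°.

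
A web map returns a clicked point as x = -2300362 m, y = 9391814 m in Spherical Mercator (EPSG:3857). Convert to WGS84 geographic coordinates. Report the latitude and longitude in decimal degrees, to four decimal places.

R = 6378137 m. λ = x/R = -20.66450344°.
φ = 2·arctan(exp(y/R)) − 90° = 2·arctan(4.36013) − 90° = 64.16510045°.

lat 64.1651°, lon -20.6645°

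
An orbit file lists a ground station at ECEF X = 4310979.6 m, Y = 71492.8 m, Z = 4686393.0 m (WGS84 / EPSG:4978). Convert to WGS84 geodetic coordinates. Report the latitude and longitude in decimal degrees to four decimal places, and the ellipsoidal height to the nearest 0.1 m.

lat 47.5770°, lon 0.9501°, h 1511.5 m

λ = atan2(Y, X) = 0.95009966°; p = √(X²+Y²) = 4311572.4 m.
Bowring's method on WGS84 (a = 6378137 m, b = 6356752.314 m) gives φ = 47.57700027°, h = 1511.511 m.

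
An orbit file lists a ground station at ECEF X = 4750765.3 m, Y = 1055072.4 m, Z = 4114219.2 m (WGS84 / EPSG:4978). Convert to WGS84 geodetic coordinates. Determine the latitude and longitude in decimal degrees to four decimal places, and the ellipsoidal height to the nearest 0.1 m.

lat 40.4014°, lon 12.5213°, h 3380.5 m

λ = atan2(Y, X) = 12.52130015°; p = √(X²+Y²) = 4866513.0 m.
Bowring's method on WGS84 (a = 6378137 m, b = 6356752.314 m) gives φ = 40.40139972°, h = 3380.503 m.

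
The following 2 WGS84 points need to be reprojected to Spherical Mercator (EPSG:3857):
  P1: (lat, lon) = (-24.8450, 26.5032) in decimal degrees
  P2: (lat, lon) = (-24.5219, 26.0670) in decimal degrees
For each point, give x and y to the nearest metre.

Web Mercator: x = R·λ, y = R·ln tan(π/4+φ/2), R = 6378137 m.
P1 (-24.8450°, 26.5032°) → (2950322.728, -2856718.342) m.
P2 (-24.5219°, 26.0670°) → (2901765.167, -2817134.087) m.

P1: x 2950323 m, y -2856718 m; P2: x 2901765 m, y -2817134 m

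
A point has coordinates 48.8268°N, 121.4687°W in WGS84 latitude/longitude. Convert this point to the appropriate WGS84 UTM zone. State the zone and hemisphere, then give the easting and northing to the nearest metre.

Longitude -121.4687° lies in the 6° band [-126°, -120°), giving zone 10; latitude is north of the equator, so 10N.
Zone 10 central meridian λ₀ = 6×10 − 183 = -123°; Δλ = +1.5313°.
Transverse Mercator on WGS84 with k₀ = 0.9996 gives E = 612389.225 m, N = 5409332.868 m.

Zone 10N: E 612389 m, N 5409333 m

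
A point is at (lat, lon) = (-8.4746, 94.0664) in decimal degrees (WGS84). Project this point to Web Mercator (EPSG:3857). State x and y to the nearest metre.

Web Mercator is spherical with R = a = 6378137 m.
x = R·λ = 6378137 × 1.641768395 = 10471423.749 m.
y = R·ln tan(π/4 + φ/2) = 6378137 × -0.148451951 = -946846.883 m.

x 10471424 m, y -946847 m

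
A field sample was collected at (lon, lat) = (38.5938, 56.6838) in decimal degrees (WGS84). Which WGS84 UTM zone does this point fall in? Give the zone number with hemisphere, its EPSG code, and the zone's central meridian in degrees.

UTM zone = ⌊(λ + 180)/6⌋ + 1; 38.5938° ∈ [36°, 42°) → zone 37.
Hemisphere: N (φ ≥ 0).
Central meridian λ₀ = 6×37 − 183 = 39°.
EPSG code: 32637.

Zone 37N (EPSG:32637), central meridian 39°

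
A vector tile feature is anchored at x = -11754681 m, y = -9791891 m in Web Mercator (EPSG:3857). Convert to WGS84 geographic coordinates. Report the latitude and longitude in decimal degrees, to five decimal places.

R = 6378137 m. λ = x/R = -105.59409602°.
φ = 2·arctan(exp(y/R)) − 90° = 2·arctan(0.21541) − 90° = -65.68769904°.

lat -65.68770°, lon -105.59410°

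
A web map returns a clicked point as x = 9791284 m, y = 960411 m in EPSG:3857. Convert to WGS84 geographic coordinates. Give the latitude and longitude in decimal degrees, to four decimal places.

R = 6378137 m. λ = x/R = 87.95660068°.
φ = 2·arctan(exp(y/R)) − 90° = 2·arctan(1.16251) − 90° = 8.59509913°.

lat 8.5951°, lon 87.9566°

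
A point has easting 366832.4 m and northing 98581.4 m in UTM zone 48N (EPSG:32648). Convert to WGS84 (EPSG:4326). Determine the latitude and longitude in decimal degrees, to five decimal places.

Zone 48N: λ₀ = 105°, k₀ = 0.9996, false easting 500000 m.
Meridian distance M = (N − FN)/k₀ = 98620.8 m.
Inverse transverse Mercator on WGS84 gives φ = 0.89170028°, λ = 103.80320001°.

lat 0.89170°, lon 103.80320°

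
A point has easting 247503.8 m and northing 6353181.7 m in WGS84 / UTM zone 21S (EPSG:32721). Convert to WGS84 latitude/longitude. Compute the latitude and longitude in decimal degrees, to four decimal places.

Zone 21S: λ₀ = -57°, k₀ = 0.9996, false easting 500000 m, false northing 10000000 m.
Meridian distance M = (N − FN)/k₀ = -3648277.6 m.
Inverse transverse Mercator on WGS84 gives φ = -32.93049988°, λ = -59.70039968°.

lat -32.9305°, lon -59.7004°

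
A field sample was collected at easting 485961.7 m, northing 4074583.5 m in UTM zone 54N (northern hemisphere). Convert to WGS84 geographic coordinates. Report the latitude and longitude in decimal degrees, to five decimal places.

lat 36.81700°, lon 140.84260°

Zone 54N: λ₀ = 141°, k₀ = 0.9996, false easting 500000 m.
Meridian distance M = (N − FN)/k₀ = 4076214.0 m.
Inverse transverse Mercator on WGS84 gives φ = 36.81700041°, λ = 140.84260032°.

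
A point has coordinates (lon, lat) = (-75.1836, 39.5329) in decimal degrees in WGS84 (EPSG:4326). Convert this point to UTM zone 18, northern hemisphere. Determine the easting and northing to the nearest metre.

Zone 18 central meridian λ₀ = 6×18 − 183 = -75°; Δλ = -0.1836°.
Transverse Mercator on WGS84 with k₀ = 0.9996 gives E = 484221.693 m, N = 4375931.872 m.

E 484222 m, N 4375932 m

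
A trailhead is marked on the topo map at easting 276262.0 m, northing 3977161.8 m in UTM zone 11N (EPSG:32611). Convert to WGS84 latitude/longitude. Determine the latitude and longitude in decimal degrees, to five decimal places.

lat 35.91320°, lon -119.47950°

Zone 11N: λ₀ = -117°, k₀ = 0.9996, false easting 500000 m.
Meridian distance M = (N − FN)/k₀ = 3978753.3 m.
Inverse transverse Mercator on WGS84 gives φ = 35.91319995°, λ = -119.47949955°.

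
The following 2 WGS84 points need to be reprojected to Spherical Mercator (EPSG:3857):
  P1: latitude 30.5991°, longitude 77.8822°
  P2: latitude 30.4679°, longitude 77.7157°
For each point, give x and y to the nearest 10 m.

Web Mercator: x = R·λ, y = R·ln tan(π/4+φ/2), R = 6378137 m.
P1 (30.5991°, 77.8822°) → (8669806.846, 3580793.364) m.
P2 (30.4679°, 77.7157°) → (8651272.151, 3563836.932) m.

P1: x 8669810 m, y 3580790 m; P2: x 8651270 m, y 3563840 m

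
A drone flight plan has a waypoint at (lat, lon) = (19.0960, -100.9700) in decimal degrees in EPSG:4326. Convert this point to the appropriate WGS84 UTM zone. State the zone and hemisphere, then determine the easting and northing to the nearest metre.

Longitude -100.9700° lies in the 6° band [-102°, -96°), giving zone 14; latitude is north of the equator, so 14N.
Zone 14 central meridian λ₀ = 6×14 − 183 = -99°; Δλ = -1.9700°.
Transverse Mercator on WGS84 with k₀ = 0.9996 gives E = 292744.593 m, N = 2112615.672 m.

Zone 14N: E 292745 m, N 2112616 m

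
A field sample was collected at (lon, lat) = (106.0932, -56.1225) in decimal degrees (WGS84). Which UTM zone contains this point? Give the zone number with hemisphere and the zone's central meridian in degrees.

Zone 48S, central meridian 105°

UTM zone = ⌊(λ + 180)/6⌋ + 1; 106.0932° ∈ [102°, 108°) → zone 48.
Hemisphere: S (φ < 0).
Central meridian λ₀ = 6×48 − 183 = 105°.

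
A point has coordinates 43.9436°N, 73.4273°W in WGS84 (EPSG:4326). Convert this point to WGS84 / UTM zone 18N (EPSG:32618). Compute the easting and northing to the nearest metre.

E 626210 m, N 4866811 m

Zone 18 central meridian λ₀ = 6×18 − 183 = -75°; Δλ = +1.5727°.
Transverse Mercator on WGS84 with k₀ = 0.9996 gives E = 626209.817 m, N = 4866810.831 m.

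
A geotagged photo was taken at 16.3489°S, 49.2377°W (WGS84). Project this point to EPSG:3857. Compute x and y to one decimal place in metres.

Web Mercator is spherical with R = a = 6378137 m.
x = R·λ = 6378137 × -0.859359981 = -5481115.692 m.
y = R·ln tan(π/4 + φ/2) = 6378137 × -0.289294963 = -1845162.908 m.

x -5481115.7 m, y -1845162.9 m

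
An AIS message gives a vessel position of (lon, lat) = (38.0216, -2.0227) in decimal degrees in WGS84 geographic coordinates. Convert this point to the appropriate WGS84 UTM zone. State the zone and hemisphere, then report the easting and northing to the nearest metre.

Longitude 38.0216° lies in the 6° band [36°, 42°), giving zone 37; latitude is south of the equator, so 37S.
Zone 37 central meridian λ₀ = 6×37 − 183 = 39°; Δλ = -0.9784°.
Transverse Mercator on WGS84 with k₀ = 0.9996 gives E = 391190.647 m, N = 9776397.150 m.

Zone 37S: E 391191 m, N 9776397 m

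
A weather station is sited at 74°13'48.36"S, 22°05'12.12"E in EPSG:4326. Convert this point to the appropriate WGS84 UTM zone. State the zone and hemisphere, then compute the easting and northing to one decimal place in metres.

Zone 34S: E 532964.3 m, N 1761990.0 m

Longitude 22.0867° lies in the 6° band [18°, 24°), giving zone 34; latitude is south of the equator, so 34S.
Zone 34 central meridian λ₀ = 6×34 − 183 = 21°; Δλ = +1.0867°.
Transverse Mercator on WGS84 with k₀ = 0.9996 gives E = 532964.346 m, N = 1761989.994 m.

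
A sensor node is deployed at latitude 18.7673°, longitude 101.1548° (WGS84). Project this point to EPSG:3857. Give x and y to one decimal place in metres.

x 11260500.8 m, y 2127558.3 m

Web Mercator is spherical with R = a = 6378137 m.
x = R·λ = 6378137 × 1.765484314 = 11260500.827 m.
y = R·ln tan(π/4 + φ/2) = 6378137 × 0.333570496 = 2127558.324 m.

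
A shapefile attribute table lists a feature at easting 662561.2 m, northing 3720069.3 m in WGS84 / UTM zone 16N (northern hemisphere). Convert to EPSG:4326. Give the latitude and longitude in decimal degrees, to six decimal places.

lat 33.608000°, lon -85.247801°

Zone 16N: λ₀ = -87°, k₀ = 0.9996, false easting 500000 m.
Meridian distance M = (N − FN)/k₀ = 3721557.9 m.
Inverse transverse Mercator on WGS84 gives φ = 33.60800009°, λ = -85.24780052°.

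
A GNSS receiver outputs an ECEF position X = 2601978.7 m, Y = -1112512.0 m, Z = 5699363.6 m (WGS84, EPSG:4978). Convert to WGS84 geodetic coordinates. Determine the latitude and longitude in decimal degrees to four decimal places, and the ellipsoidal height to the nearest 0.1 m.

lat 63.7477°, lon -23.1498°, h 2267.4 m

λ = atan2(Y, X) = -23.14980026°; p = √(X²+Y²) = 2829836.8 m.
Bowring's method on WGS84 (a = 6378137 m, b = 6356752.314 m) gives φ = 63.74770039°, h = 2267.430 m.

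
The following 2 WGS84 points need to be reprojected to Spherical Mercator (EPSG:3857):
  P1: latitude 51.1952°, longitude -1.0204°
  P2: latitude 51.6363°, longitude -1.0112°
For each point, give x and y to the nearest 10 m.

P1: x -113590 m, y 6655900 m; P2: x -112570 m, y 6734630 m

Web Mercator: x = R·λ, y = R·ln tan(π/4+φ/2), R = 6378137 m.
P1 (51.1952°, -1.0204°) → (-113590.408, 6655895.248) m.
P2 (51.6363°, -1.0112°) → (-112566.269, 6734629.103) m.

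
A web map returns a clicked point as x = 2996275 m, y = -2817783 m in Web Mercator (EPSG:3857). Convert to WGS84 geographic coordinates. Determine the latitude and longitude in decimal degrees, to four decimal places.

R = 6378137 m. λ = x/R = 26.91599628°.
φ = 2·arctan(exp(y/R)) − 90° = 2·arctan(0.64289) − 90° = -24.52720338°.

lat -24.5272°, lon 26.9160°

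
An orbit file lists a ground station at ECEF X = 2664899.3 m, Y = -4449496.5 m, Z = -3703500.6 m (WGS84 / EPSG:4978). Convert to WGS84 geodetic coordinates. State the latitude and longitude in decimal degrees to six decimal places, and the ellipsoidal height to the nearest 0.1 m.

lat -35.711500°, lon -59.081700°, h 2147.6 m

λ = atan2(Y, X) = -59.08169976°; p = √(X²+Y²) = 5186492.8 m.
Bowring's method on WGS84 (a = 6378137 m, b = 6356752.314 m) gives φ = -35.71150005°, h = 2147.566 m.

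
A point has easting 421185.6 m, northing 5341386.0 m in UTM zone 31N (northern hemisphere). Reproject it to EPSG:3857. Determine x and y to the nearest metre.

Unproject from UTM 31N (λ₀ = 3°) → φ = 48.22080034°, λ = 1.93890059°.
Web Mercator (R = 6378137 m): x = 215837.426 m, y = 6143667.069 m.

x 215837 m, y 6143667 m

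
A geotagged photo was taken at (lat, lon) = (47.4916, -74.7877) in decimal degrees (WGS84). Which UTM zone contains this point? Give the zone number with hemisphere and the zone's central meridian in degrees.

UTM zone = ⌊(λ + 180)/6⌋ + 1; -74.7877° ∈ [-78°, -72°) → zone 18.
Hemisphere: N (φ ≥ 0).
Central meridian λ₀ = 6×18 − 183 = -75°.

Zone 18N, central meridian -75°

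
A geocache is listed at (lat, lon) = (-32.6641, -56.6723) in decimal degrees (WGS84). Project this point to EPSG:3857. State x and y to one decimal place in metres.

Web Mercator is spherical with R = a = 6378137 m.
x = R·λ = 6378137 × -0.989118230 = -6308731.578 m.
y = R·ln tan(π/4 + φ/2) = 6378137 × -0.603750478 = -3850803.259 m.

x -6308731.6 m, y -3850803.3 m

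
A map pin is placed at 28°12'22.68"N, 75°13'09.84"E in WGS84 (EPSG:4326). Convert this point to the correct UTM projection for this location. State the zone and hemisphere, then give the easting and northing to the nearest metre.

Zone 43N: E 521531 m, N 3120075 m

Longitude 75.2194° lies in the 6° band [72°, 78°), giving zone 43; latitude is north of the equator, so 43N.
Zone 43 central meridian λ₀ = 6×43 − 183 = 75°; Δλ = +0.2194°.
Transverse Mercator on WGS84 with k₀ = 0.9996 gives E = 521530.768 m, N = 3120075.106 m.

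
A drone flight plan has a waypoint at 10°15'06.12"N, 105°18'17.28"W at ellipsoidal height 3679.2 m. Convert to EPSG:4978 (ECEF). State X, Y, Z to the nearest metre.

WGS84: a = 6378137 m, e² = 0.006694380; N(φ) = a/√(1−e²sin²φ) = 6378813.317 m.
X = (N+h)·cosφ·cosλ = -1657788.239 m; Y = (N+h)·cosφ·sinλ = -6057859.196 m; Z = (N(1−e²)+h)·sinφ = 1128309.869 m.

X -1657788 m, Y -6057859 m, Z 1128310 m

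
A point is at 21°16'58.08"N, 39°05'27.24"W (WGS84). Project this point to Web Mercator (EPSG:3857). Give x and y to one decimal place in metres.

Web Mercator is spherical with R = a = 6378137 m.
x = R·λ = 6378137 × -0.682264913 = -4351579.083 m.
y = R·ln tan(π/4 + φ/2) = 6378137 × 0.380304090 = 2425631.589 m.

x -4351579.1 m, y 2425631.6 m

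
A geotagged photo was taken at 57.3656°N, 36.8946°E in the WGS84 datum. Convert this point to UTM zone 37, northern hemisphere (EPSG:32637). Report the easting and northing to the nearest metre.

Zone 37 central meridian λ₀ = 6×37 − 183 = 39°; Δλ = -2.1054°.
Transverse Mercator on WGS84 with k₀ = 0.9996 gives E = 373370.154 m, N = 6360043.630 m.

E 373370 m, N 6360044 m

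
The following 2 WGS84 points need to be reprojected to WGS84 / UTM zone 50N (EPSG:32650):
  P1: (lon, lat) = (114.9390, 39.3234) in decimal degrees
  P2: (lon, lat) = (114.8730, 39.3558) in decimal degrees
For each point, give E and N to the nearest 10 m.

P1: E 322340 m, N 4354690 m; P2: E 316740 m, N 4358420 m

UTM zone 50N: λ₀ = 117°, k₀ = 0.9996.
P1 (39.3234°, 114.9390°) → (322342.031, 4354690.955) m.
P2 (39.3558°, 114.8730°) → (316736.994, 4358418.951) m.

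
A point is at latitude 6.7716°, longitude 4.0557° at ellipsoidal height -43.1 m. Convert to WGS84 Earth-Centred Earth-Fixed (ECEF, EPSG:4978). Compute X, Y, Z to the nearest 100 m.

WGS84: a = 6378137 m, e² = 0.006694380; N(φ) = a/√(1−e²sin²φ) = 6378433.838 m.
X = (N+h)·cosφ·cosλ = 6318034.006 m; Y = (N+h)·cosφ·sinλ = 447972.497 m; Z = (N(1−e²)+h)·sinφ = 747052.531 m.

X 6318000 m, Y 448000 m, Z 747100 m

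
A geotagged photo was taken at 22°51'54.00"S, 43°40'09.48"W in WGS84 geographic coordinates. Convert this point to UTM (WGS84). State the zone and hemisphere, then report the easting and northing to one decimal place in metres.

Longitude -43.6693° lies in the 6° band [-48°, -42°), giving zone 23; latitude is south of the equator, so 23S.
Zone 23 central meridian λ₀ = 6×23 − 183 = -45°; Δλ = +1.3307°.
Transverse Mercator on WGS84 with k₀ = 0.9996 gives E = 636516.034 m, N = 7470808.509 m.

Zone 23S: E 636516.0 m, N 7470808.5 m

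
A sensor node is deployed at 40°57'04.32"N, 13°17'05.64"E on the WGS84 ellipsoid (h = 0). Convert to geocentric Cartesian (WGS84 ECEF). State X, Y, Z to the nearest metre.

WGS84: a = 6378137 m, e² = 0.006694380; N(φ) = a/√(1−e²sin²φ) = 6387327.649 m.
X = (N+h)·cosφ·cosλ = 4695048.042 m; Y = (N+h)·cosφ·sinλ = 1108555.909 m; Z = (N(1−e²)+h)·sinφ = 4158331.608 m.

X 4695048 m, Y 1108556 m, Z 4158332 m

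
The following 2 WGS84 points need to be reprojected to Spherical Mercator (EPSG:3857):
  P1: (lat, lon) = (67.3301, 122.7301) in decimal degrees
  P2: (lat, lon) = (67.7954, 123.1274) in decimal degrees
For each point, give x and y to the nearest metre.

Web Mercator: x = R·λ, y = R·ln tan(π/4+φ/2), R = 6378137 m.
P1 (67.3301°, 122.7301°) → (13662252.237, 10250748.972) m.
P2 (67.7954°, 123.1274°) → (13706479.471, 10386464.602) m.

P1: x 13662252 m, y 10250749 m; P2: x 13706479 m, y 10386465 m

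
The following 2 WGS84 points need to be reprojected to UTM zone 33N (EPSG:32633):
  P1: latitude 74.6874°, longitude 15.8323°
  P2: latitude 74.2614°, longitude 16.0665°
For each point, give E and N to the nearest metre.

UTM zone 33N: λ₀ = 15°, k₀ = 0.9996.
P1 (74.6874°, 15.8323°) → (524533.794, 8288901.217) m.
P2 (74.2614°, 16.0665°) → (532289.097, 8241490.430) m.

P1: E 524534 m, N 8288901 m; P2: E 532289 m, N 8241490 m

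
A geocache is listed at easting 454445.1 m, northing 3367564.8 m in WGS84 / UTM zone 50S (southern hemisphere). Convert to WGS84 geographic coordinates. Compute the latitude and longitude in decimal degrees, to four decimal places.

lat -59.8271°, lon 116.1875°

Zone 50S: λ₀ = 117°, k₀ = 0.9996, false easting 500000 m, false northing 10000000 m.
Meridian distance M = (N − FN)/k₀ = -6635089.2 m.
Inverse transverse Mercator on WGS84 gives φ = -59.82709989°, λ = 116.18749960°.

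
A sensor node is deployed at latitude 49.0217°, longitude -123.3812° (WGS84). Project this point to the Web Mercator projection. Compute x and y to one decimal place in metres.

x -13734732.4 m, y 6278544.2 m

Web Mercator is spherical with R = a = 6378137 m.
x = R·λ = 6378137 × -2.153408175 = -13734732.357 m.
y = R·ln tan(π/4 + φ/2) = 6378137 × 0.984385289 = 6278544.232 m.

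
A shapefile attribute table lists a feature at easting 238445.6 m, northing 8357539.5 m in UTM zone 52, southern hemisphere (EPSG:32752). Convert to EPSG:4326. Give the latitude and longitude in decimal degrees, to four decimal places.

lat -14.8437°, lon 126.5695°

Zone 52S: λ₀ = 129°, k₀ = 0.9996, false easting 500000 m, false northing 10000000 m.
Meridian distance M = (N − FN)/k₀ = -1643117.7 m.
Inverse transverse Mercator on WGS84 gives φ = -14.84370036°, λ = 126.56949954°.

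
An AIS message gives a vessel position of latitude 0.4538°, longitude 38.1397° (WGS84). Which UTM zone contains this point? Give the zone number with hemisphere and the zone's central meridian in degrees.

UTM zone = ⌊(λ + 180)/6⌋ + 1; 38.1397° ∈ [36°, 42°) → zone 37.
Hemisphere: N (φ ≥ 0).
Central meridian λ₀ = 6×37 − 183 = 39°.

Zone 37N, central meridian 39°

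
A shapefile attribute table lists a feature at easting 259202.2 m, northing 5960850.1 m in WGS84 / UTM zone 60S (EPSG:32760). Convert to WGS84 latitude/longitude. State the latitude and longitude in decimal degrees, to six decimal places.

Zone 60S: λ₀ = 177°, k₀ = 0.9996, false easting 500000 m, false northing 10000000 m.
Meridian distance M = (N − FN)/k₀ = -4040766.2 m.
Inverse transverse Mercator on WGS84 gives φ = -36.46740009°, λ = 174.31260003°.

lat -36.467400°, lon 174.312600°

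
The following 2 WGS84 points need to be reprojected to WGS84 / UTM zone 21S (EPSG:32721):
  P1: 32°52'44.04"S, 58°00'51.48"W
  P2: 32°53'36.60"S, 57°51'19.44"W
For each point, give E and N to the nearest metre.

P1: E 405117 m, N 6361682 m; P2: E 419995 m, N 6360195 m

UTM zone 21S: λ₀ = -57°, k₀ = 0.9996.
P1 (-32.8789°, -58.0143°) → (405117.040, 6361682.129) m.
P2 (-32.8935°, -57.8554°) → (419995.003, 6360195.203) m.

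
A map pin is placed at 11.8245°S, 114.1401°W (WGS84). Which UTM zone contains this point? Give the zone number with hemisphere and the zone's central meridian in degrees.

UTM zone = ⌊(λ + 180)/6⌋ + 1; -114.1401° ∈ [-120°, -114°) → zone 11.
Hemisphere: S (φ < 0).
Central meridian λ₀ = 6×11 − 183 = -117°.

Zone 11S, central meridian -117°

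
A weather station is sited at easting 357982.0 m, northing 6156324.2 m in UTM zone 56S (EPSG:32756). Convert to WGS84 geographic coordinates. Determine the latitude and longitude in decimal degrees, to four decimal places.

Zone 56S: λ₀ = 153°, k₀ = 0.9996, false easting 500000 m, false northing 10000000 m.
Meridian distance M = (N − FN)/k₀ = -3845213.9 m.
Inverse transverse Mercator on WGS84 gives φ = -34.72530023°, λ = 151.44889972°.

lat -34.7253°, lon 151.4489°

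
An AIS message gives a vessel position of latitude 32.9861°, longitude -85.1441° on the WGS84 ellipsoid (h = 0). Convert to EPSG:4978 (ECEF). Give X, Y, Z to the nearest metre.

X 453327 m, Y -5336093 m, Z 3452666 m

WGS84: a = 6378137 m, e² = 0.006694380; N(φ) = a/√(1−e²sin²φ) = 6384474.443 m.
X = (N+h)·cosφ·cosλ = 453327.460 m; Y = (N+h)·cosφ·sinλ = -5336092.644 m; Z = (N(1−e²)+h)·sinφ = 3452665.670 m.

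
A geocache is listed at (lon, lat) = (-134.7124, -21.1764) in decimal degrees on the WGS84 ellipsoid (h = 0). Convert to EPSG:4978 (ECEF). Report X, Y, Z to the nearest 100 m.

X -4186100 m, Y -4228400 m, Z -2289600 m

WGS84: a = 6378137 m, e² = 0.006694380; N(φ) = a/√(1−e²sin²φ) = 6380924.737 m.
X = (N+h)·cosφ·cosλ = -4186140.386 m; Y = (N+h)·cosφ·sinλ = -4228377.979 m; Z = (N(1−e²)+h)·sinφ = -2289617.682 m.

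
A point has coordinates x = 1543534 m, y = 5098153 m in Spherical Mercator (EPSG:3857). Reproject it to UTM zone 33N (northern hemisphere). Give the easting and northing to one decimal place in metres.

E 405451.4 m, N 4603678.4 m

Web Mercator inverse (R = 6378137 m) → φ = 41.57920278°, λ = 13.86580184°.
UTM 33N forward: E = 405451.359 m, N = 4603678.413 m.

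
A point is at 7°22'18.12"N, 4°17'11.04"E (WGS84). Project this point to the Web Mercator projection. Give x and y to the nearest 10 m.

Web Mercator is spherical with R = a = 6378137 m.
x = R·λ = 6378137 × 0.074811793 = 477159.865 m.
y = R·ln tan(π/4 + φ/2) = 6378137 × 0.129016876 = 822887.311 m.

x 477160 m, y 822890 m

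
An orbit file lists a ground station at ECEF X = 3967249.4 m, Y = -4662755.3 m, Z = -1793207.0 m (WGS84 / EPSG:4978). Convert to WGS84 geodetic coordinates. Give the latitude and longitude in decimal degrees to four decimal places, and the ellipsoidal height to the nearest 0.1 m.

lat -16.4297°, lon -49.6076°, h 2898.0 m

λ = atan2(Y, X) = -49.60760039°; p = √(X²+Y²) = 6122120.1 m.
Bowring's method on WGS84 (a = 6378137 m, b = 6356752.314 m) gives φ = -16.42969958°, h = 2898.002 m.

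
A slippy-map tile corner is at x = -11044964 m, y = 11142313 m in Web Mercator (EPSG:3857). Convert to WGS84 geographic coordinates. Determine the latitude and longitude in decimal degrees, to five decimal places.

R = 6378137 m. λ = x/R = -99.21859974°.
φ = 2·arctan(exp(y/R)) − 90° = 2·arctan(5.73710) − 90° = 70.22489979°.

lat 70.22490°, lon -99.21860°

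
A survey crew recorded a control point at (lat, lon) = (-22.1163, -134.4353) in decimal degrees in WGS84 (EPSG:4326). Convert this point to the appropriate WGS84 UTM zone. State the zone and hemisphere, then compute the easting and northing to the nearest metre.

Zone 8S: E 558242 m, N 7554192 m

Longitude -134.4353° lies in the 6° band [-138°, -132°), giving zone 8; latitude is south of the equator, so 8S.
Zone 8 central meridian λ₀ = 6×8 − 183 = -135°; Δλ = +0.5647°.
Transverse Mercator on WGS84 with k₀ = 0.9996 gives E = 558241.844 m, N = 7554192.112 m.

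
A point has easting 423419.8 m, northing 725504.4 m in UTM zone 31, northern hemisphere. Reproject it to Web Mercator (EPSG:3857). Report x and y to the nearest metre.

x 256847 m, y 732204 m

Unproject from UTM 31N (λ₀ = 3°) → φ = 6.56309967°, λ = 2.30730006°.
Web Mercator (R = 6378137 m): x = 256847.467 m, y = 732203.898 m.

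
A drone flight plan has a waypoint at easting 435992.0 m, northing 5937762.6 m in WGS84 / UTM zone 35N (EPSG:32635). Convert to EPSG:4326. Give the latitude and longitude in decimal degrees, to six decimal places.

lat 53.584800°, lon 26.033099°

Zone 35N: λ₀ = 27°, k₀ = 0.9996, false easting 500000 m.
Meridian distance M = (N − FN)/k₀ = 5940138.7 m.
Inverse transverse Mercator on WGS84 gives φ = 53.58480033°, λ = 26.03309939°.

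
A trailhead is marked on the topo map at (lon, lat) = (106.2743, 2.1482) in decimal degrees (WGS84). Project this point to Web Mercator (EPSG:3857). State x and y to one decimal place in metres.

Web Mercator is spherical with R = a = 6378137 m.
x = R·λ = 6378137 × 1.854836445 = 11830400.960 m.
y = R·ln tan(π/4 + φ/2) = 6378137 × 0.037501950 = 239192.577 m.

x 11830401.0 m, y 239192.6 m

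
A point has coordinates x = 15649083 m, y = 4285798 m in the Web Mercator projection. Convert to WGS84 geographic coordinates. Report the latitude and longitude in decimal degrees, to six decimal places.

R = 6378137 m. λ = x/R = 140.57810441°.
φ = 2·arctan(exp(y/R)) − 90° = 2·arctan(1.95805) − 90° = 35.89219725°.

lat 35.892197°, lon 140.578104°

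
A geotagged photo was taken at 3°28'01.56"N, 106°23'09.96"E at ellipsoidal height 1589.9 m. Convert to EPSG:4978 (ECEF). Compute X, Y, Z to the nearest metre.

X -1796504 m, Y 6109470 m, Z 383239 m

WGS84: a = 6378137 m, e² = 0.006694380; N(φ) = a/√(1−e²sin²φ) = 6378215.080 m.
X = (N+h)·cosφ·cosλ = -1796504.414 m; Y = (N+h)·cosφ·sinλ = 6109470.148 m; Z = (N(1−e²)+h)·sinφ = 383238.987 m.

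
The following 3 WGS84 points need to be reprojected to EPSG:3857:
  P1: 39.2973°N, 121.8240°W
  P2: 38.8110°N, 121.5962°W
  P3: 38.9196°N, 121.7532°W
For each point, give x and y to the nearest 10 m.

Web Mercator: x = R·λ, y = R·ln tan(π/4+φ/2), R = 6378137 m.
P1 (39.2973°, -121.8240°) → (-13561385.646, 4764347.160) m.
P2 (38.8110°, -121.5962°) → (-13536027.066, 4694634.989) m.
P3 (38.9196°, -121.7532°) → (-13553504.226, 4710161.497) m.

P1: x -13561390 m, y 4764350 m; P2: x -13536030 m, y 4694630 m; P3: x -13553500 m, y 4710160 m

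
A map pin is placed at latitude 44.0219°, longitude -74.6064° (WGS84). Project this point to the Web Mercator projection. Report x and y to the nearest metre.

Web Mercator is spherical with R = a = 6378137 m.
x = R·λ = 6378137 × -1.302127323 = -8305146.458 m.
y = R·ln tan(π/4 + φ/2) = 6378137 × 0.857434057 = 5468831.884 m.

x -8305146 m, y 5468832 m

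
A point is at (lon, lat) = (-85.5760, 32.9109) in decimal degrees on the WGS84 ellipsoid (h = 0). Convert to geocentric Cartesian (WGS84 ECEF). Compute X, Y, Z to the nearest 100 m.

WGS84: a = 6378137 m, e² = 0.006694380; N(φ) = a/√(1−e²sin²φ) = 6384448.790 m.
X = (N+h)·cosφ·cosλ = 413440.974 m; Y = (N+h)·cosφ·sinλ = -5343880.681 m; Z = (N(1−e²)+h)·sinφ = 3445667.123 m.

X 413400 m, Y -5343900 m, Z 3445700 m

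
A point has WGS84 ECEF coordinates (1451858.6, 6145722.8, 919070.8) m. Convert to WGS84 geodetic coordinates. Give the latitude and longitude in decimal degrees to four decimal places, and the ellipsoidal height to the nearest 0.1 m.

lat 8.3357°, lon 76.7082°, h 3726.6 m

λ = atan2(Y, X) = 76.70820029°; p = √(X²+Y²) = 6314887.3 m.
Bowring's method on WGS84 (a = 6378137 m, b = 6356752.314 m) gives φ = 8.33569999°, h = 3726.577 m.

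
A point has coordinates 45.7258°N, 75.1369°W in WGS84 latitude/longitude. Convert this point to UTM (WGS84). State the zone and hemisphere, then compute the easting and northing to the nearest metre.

Zone 18N: E 489347 m, N 5063592 m

Longitude -75.1369° lies in the 6° band [-78°, -72°), giving zone 18; latitude is north of the equator, so 18N.
Zone 18 central meridian λ₀ = 6×18 − 183 = -75°; Δλ = -0.1369°.
Transverse Mercator on WGS84 with k₀ = 0.9996 gives E = 489347.276 m, N = 5063591.838 m.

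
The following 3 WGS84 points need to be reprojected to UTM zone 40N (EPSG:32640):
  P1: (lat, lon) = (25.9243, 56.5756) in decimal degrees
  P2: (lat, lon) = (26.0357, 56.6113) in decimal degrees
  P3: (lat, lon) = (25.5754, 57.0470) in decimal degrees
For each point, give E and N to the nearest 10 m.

UTM zone 40N: λ₀ = 57°, k₀ = 0.9996.
P1 (25.9243°, 56.5756°) → (457499.612, 2867369.401) m.
P2 (26.0357°, 56.6113°) → (461111.391, 2879695.299) m.
P3 (25.5754°, 57.0470°) → (504720.431, 2828664.284) m.

P1: E 457500 m, N 2867370 m; P2: E 461110 m, N 2879700 m; P3: E 504720 m, N 2828660 m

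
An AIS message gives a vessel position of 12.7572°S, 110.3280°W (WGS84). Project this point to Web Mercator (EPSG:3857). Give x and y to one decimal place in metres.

Web Mercator is spherical with R = a = 6378137 m.
x = R·λ = 6378137 × -1.925586857 = -12281656.780 m.
y = R·ln tan(π/4 + φ/2) = 6378137 × -0.224517978 = -1432006.420 m.

x -12281656.8 m, y -1432006.4 m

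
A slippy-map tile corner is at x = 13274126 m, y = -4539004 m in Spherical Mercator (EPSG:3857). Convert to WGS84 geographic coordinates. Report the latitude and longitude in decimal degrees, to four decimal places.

lat -37.7133°, lon 119.2435°

R = 6378137 m. λ = x/R = 119.24350269°.
φ = 2·arctan(exp(y/R)) − 90° = 2·arctan(0.49083) − 90° = -37.71330346°.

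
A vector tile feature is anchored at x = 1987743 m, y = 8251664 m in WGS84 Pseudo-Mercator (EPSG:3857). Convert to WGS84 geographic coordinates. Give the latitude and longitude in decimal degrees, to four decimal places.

R = 6378137 m. λ = x/R = 17.85619918°.
φ = 2·arctan(exp(y/R)) − 90° = 2·arctan(3.64641) − 90° = 59.32819915°.

lat 59.3282°, lon 17.8562°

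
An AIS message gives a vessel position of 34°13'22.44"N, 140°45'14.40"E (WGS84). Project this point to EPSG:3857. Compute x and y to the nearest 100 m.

x 15668700 m, y 4058800 m

Web Mercator is spherical with R = a = 6378137 m.
x = R·λ = 6378137 × 2.456620735 = 15668663.607 m.
y = R·ln tan(π/4 + φ/2) = 6378137 × 0.636356896 = 4058771.464 m.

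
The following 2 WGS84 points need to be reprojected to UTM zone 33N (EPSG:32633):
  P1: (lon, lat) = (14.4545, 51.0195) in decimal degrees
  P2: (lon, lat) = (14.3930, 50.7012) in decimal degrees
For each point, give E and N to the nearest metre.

P1: E 461739 m, N 5652135 m; P2: E 457134 m, N 5616774 m

UTM zone 33N: λ₀ = 15°, k₀ = 0.9996.
P1 (51.0195°, 14.4545°) → (461738.651, 5652134.955) m.
P2 (50.7012°, 14.3930°) → (457134.227, 5616773.771) m.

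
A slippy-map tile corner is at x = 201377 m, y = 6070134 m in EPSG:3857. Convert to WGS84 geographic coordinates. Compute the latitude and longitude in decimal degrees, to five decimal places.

lat 47.77880°, lon 1.80900°

R = 6378137 m. λ = x/R = 1.80900037°.
φ = 2·arctan(exp(y/R)) − 90° = 2·arctan(2.59013) − 90° = 47.77880233°.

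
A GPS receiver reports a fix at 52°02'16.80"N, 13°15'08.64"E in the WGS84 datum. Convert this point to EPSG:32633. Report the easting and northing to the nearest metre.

E 380132 m, N 5766706 m

Zone 33 central meridian λ₀ = 6×33 − 183 = 15°; Δλ = -1.7476°.
Transverse Mercator on WGS84 with k₀ = 0.9996 gives E = 380132.425 m, N = 5766706.171 m.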